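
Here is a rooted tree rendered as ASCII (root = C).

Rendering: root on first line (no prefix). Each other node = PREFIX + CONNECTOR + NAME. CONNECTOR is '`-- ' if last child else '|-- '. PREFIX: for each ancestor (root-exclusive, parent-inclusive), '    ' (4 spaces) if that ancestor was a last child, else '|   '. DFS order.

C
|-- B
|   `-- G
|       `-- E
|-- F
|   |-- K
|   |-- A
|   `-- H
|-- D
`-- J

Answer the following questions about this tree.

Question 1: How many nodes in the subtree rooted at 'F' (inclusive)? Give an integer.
Answer: 4

Derivation:
Subtree rooted at F contains: A, F, H, K
Count = 4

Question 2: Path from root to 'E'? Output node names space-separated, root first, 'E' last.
Answer: C B G E

Derivation:
Walk down from root: C -> B -> G -> E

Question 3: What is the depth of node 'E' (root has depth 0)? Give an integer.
Answer: 3

Derivation:
Path from root to E: C -> B -> G -> E
Depth = number of edges = 3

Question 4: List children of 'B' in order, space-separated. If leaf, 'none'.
Node B's children (from adjacency): G

Answer: G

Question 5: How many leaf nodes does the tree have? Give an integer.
Answer: 6

Derivation:
Leaves (nodes with no children): A, D, E, H, J, K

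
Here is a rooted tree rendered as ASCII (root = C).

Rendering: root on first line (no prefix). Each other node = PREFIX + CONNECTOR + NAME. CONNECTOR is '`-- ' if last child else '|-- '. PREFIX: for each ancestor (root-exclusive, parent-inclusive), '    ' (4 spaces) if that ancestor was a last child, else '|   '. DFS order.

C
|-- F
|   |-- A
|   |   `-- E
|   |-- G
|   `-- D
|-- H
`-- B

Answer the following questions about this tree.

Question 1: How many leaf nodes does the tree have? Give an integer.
Answer: 5

Derivation:
Leaves (nodes with no children): B, D, E, G, H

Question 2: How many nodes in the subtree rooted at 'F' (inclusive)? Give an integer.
Subtree rooted at F contains: A, D, E, F, G
Count = 5

Answer: 5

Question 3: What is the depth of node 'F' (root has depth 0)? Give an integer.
Path from root to F: C -> F
Depth = number of edges = 1

Answer: 1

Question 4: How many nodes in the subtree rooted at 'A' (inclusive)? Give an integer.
Subtree rooted at A contains: A, E
Count = 2

Answer: 2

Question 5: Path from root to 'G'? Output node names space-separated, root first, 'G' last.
Walk down from root: C -> F -> G

Answer: C F G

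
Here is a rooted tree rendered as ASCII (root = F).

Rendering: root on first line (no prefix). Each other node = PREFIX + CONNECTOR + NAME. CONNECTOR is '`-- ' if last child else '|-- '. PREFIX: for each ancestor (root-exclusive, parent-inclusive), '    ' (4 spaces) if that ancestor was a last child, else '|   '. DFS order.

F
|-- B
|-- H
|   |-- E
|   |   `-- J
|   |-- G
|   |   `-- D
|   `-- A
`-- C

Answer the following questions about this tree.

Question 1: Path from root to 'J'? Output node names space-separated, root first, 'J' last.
Answer: F H E J

Derivation:
Walk down from root: F -> H -> E -> J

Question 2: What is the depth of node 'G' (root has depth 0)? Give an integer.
Answer: 2

Derivation:
Path from root to G: F -> H -> G
Depth = number of edges = 2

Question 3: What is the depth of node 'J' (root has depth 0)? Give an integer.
Path from root to J: F -> H -> E -> J
Depth = number of edges = 3

Answer: 3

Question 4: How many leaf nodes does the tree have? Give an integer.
Leaves (nodes with no children): A, B, C, D, J

Answer: 5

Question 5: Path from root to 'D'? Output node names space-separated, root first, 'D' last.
Walk down from root: F -> H -> G -> D

Answer: F H G D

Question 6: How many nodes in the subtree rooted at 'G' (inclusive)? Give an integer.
Answer: 2

Derivation:
Subtree rooted at G contains: D, G
Count = 2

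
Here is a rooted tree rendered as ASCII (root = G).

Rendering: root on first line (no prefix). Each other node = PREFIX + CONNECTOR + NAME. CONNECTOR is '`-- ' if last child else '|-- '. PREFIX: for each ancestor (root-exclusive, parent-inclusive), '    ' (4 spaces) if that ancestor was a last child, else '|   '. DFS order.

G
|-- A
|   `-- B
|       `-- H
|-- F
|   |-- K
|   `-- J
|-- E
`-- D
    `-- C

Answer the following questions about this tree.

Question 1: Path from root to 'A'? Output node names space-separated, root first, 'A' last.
Walk down from root: G -> A

Answer: G A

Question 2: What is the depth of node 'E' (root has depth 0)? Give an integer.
Path from root to E: G -> E
Depth = number of edges = 1

Answer: 1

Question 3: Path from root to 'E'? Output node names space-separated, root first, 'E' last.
Walk down from root: G -> E

Answer: G E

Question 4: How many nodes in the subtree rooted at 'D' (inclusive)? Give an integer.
Subtree rooted at D contains: C, D
Count = 2

Answer: 2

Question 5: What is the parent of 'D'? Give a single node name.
Scan adjacency: D appears as child of G

Answer: G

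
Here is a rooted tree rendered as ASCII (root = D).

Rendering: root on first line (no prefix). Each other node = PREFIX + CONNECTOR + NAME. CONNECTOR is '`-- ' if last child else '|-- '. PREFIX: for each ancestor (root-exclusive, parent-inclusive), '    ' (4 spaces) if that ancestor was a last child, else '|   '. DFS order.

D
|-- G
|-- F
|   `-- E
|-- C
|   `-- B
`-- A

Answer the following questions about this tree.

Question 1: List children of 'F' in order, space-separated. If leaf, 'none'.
Answer: E

Derivation:
Node F's children (from adjacency): E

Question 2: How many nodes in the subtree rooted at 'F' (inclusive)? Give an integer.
Answer: 2

Derivation:
Subtree rooted at F contains: E, F
Count = 2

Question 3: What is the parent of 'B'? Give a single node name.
Scan adjacency: B appears as child of C

Answer: C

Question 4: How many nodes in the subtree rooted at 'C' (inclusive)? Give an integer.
Answer: 2

Derivation:
Subtree rooted at C contains: B, C
Count = 2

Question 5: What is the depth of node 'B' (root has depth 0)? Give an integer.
Answer: 2

Derivation:
Path from root to B: D -> C -> B
Depth = number of edges = 2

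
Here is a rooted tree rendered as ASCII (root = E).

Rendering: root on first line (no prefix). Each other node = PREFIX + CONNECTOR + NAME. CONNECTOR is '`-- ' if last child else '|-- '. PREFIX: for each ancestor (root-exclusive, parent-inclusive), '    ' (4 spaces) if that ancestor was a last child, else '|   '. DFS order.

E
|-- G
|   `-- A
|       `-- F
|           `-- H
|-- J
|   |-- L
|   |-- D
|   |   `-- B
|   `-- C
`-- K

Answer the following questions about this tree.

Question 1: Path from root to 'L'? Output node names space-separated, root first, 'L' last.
Walk down from root: E -> J -> L

Answer: E J L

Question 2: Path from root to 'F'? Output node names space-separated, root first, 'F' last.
Walk down from root: E -> G -> A -> F

Answer: E G A F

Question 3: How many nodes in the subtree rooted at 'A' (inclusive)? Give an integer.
Subtree rooted at A contains: A, F, H
Count = 3

Answer: 3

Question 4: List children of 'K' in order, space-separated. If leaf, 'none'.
Node K's children (from adjacency): (leaf)

Answer: none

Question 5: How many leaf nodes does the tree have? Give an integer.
Answer: 5

Derivation:
Leaves (nodes with no children): B, C, H, K, L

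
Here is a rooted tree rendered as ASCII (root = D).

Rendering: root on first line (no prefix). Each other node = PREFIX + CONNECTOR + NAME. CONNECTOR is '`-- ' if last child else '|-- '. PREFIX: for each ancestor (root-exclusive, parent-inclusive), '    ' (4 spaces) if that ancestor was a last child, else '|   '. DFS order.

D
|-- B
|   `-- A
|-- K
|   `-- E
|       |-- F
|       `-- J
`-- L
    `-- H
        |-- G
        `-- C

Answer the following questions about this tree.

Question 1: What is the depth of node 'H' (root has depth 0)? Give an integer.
Answer: 2

Derivation:
Path from root to H: D -> L -> H
Depth = number of edges = 2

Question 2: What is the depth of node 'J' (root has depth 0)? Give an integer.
Path from root to J: D -> K -> E -> J
Depth = number of edges = 3

Answer: 3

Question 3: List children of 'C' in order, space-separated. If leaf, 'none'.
Node C's children (from adjacency): (leaf)

Answer: none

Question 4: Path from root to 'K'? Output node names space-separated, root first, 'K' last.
Walk down from root: D -> K

Answer: D K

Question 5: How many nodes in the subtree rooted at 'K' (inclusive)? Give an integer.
Subtree rooted at K contains: E, F, J, K
Count = 4

Answer: 4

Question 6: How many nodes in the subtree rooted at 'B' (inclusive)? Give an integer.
Answer: 2

Derivation:
Subtree rooted at B contains: A, B
Count = 2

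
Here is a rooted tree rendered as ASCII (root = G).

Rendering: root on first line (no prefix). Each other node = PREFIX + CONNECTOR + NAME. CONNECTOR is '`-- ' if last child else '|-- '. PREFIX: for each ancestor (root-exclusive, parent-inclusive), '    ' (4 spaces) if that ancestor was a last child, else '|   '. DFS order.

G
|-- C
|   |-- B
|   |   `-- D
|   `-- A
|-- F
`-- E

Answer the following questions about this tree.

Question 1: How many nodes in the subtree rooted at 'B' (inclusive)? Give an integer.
Answer: 2

Derivation:
Subtree rooted at B contains: B, D
Count = 2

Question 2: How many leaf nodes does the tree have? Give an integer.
Answer: 4

Derivation:
Leaves (nodes with no children): A, D, E, F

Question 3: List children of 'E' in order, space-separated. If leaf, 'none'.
Node E's children (from adjacency): (leaf)

Answer: none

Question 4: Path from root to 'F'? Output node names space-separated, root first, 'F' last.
Walk down from root: G -> F

Answer: G F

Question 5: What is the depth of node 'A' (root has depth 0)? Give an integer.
Answer: 2

Derivation:
Path from root to A: G -> C -> A
Depth = number of edges = 2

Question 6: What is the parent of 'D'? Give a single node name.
Scan adjacency: D appears as child of B

Answer: B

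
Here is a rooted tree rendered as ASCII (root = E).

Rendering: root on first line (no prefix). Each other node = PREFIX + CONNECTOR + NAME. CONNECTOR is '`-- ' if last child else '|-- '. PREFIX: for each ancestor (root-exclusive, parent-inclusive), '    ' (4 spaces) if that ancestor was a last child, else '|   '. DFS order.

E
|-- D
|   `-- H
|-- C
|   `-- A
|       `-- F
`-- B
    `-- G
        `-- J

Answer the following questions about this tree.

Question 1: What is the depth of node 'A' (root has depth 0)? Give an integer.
Answer: 2

Derivation:
Path from root to A: E -> C -> A
Depth = number of edges = 2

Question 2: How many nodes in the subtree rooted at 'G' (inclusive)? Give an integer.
Subtree rooted at G contains: G, J
Count = 2

Answer: 2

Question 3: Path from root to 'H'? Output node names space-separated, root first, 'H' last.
Walk down from root: E -> D -> H

Answer: E D H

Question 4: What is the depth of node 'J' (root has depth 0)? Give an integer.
Path from root to J: E -> B -> G -> J
Depth = number of edges = 3

Answer: 3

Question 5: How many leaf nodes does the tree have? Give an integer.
Answer: 3

Derivation:
Leaves (nodes with no children): F, H, J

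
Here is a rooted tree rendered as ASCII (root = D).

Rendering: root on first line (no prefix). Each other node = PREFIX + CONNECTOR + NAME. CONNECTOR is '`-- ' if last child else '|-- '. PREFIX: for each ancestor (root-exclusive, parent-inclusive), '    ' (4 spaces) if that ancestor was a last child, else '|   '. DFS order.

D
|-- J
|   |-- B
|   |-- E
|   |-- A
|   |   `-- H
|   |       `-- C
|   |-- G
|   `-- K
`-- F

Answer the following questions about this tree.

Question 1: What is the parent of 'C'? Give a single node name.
Answer: H

Derivation:
Scan adjacency: C appears as child of H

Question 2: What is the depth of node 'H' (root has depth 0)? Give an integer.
Answer: 3

Derivation:
Path from root to H: D -> J -> A -> H
Depth = number of edges = 3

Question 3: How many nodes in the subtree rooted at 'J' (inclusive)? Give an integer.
Subtree rooted at J contains: A, B, C, E, G, H, J, K
Count = 8

Answer: 8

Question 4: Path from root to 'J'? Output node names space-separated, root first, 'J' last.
Walk down from root: D -> J

Answer: D J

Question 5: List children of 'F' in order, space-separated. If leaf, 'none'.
Node F's children (from adjacency): (leaf)

Answer: none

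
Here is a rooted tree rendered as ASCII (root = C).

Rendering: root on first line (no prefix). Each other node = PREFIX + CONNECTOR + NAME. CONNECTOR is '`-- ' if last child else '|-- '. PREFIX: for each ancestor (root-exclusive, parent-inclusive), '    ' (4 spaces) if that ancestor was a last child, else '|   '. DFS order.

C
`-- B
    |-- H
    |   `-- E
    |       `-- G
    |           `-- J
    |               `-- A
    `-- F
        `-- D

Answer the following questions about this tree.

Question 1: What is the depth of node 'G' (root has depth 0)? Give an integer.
Path from root to G: C -> B -> H -> E -> G
Depth = number of edges = 4

Answer: 4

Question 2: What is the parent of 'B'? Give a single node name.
Answer: C

Derivation:
Scan adjacency: B appears as child of C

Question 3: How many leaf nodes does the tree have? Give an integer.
Leaves (nodes with no children): A, D

Answer: 2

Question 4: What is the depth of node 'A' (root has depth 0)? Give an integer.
Answer: 6

Derivation:
Path from root to A: C -> B -> H -> E -> G -> J -> A
Depth = number of edges = 6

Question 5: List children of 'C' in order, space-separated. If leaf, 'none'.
Node C's children (from adjacency): B

Answer: B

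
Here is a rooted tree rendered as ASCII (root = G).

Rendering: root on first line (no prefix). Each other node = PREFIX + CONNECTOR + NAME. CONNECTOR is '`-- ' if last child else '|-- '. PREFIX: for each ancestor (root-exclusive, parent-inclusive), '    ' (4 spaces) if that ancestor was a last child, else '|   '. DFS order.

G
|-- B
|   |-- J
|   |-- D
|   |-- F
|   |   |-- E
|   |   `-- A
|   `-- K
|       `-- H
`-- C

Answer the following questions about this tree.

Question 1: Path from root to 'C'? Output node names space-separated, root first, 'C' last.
Walk down from root: G -> C

Answer: G C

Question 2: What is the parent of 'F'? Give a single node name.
Answer: B

Derivation:
Scan adjacency: F appears as child of B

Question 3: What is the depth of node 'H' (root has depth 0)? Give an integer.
Answer: 3

Derivation:
Path from root to H: G -> B -> K -> H
Depth = number of edges = 3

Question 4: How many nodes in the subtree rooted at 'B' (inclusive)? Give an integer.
Subtree rooted at B contains: A, B, D, E, F, H, J, K
Count = 8

Answer: 8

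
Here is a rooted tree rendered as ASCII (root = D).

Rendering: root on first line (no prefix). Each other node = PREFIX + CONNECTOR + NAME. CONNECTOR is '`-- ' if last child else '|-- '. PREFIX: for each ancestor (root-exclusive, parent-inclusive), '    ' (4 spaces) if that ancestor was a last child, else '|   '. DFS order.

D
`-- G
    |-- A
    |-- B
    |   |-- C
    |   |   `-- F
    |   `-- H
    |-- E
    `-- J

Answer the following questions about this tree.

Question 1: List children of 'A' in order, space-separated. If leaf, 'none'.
Answer: none

Derivation:
Node A's children (from adjacency): (leaf)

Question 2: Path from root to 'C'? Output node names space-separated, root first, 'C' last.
Walk down from root: D -> G -> B -> C

Answer: D G B C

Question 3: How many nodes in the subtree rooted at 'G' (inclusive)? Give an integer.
Answer: 8

Derivation:
Subtree rooted at G contains: A, B, C, E, F, G, H, J
Count = 8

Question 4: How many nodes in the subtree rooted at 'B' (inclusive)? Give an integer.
Subtree rooted at B contains: B, C, F, H
Count = 4

Answer: 4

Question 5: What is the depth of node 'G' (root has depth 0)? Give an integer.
Answer: 1

Derivation:
Path from root to G: D -> G
Depth = number of edges = 1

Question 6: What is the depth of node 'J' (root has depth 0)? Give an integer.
Path from root to J: D -> G -> J
Depth = number of edges = 2

Answer: 2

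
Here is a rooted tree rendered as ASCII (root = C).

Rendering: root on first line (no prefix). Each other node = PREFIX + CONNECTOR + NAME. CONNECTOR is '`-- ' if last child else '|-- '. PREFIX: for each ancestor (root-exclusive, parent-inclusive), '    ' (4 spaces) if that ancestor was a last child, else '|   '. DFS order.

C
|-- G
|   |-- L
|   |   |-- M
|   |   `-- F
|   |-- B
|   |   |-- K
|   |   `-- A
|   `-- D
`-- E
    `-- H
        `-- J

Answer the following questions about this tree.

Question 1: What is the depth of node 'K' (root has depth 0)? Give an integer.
Path from root to K: C -> G -> B -> K
Depth = number of edges = 3

Answer: 3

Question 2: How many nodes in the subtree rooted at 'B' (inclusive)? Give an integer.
Answer: 3

Derivation:
Subtree rooted at B contains: A, B, K
Count = 3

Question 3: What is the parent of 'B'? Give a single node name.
Answer: G

Derivation:
Scan adjacency: B appears as child of G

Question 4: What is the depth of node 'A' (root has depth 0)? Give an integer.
Path from root to A: C -> G -> B -> A
Depth = number of edges = 3

Answer: 3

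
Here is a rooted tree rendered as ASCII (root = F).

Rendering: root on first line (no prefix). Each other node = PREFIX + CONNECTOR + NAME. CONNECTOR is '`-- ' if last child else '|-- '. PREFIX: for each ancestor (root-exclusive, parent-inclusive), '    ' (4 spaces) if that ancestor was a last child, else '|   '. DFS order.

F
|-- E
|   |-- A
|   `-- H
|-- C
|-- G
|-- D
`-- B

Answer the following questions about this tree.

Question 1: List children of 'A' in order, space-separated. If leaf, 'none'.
Answer: none

Derivation:
Node A's children (from adjacency): (leaf)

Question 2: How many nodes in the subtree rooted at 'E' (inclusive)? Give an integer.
Answer: 3

Derivation:
Subtree rooted at E contains: A, E, H
Count = 3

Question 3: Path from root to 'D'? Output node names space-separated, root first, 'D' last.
Answer: F D

Derivation:
Walk down from root: F -> D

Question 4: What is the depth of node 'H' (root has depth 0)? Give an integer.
Path from root to H: F -> E -> H
Depth = number of edges = 2

Answer: 2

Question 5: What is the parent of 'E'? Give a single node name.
Scan adjacency: E appears as child of F

Answer: F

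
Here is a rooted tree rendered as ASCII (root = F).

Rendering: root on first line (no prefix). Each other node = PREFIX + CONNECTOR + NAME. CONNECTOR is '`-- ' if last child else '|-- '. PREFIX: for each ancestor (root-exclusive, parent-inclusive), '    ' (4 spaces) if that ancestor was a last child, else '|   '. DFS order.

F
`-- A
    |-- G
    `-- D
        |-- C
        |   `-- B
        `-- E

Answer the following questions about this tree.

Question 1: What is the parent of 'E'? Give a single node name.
Scan adjacency: E appears as child of D

Answer: D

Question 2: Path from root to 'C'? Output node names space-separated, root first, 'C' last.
Answer: F A D C

Derivation:
Walk down from root: F -> A -> D -> C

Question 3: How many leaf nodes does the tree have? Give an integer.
Leaves (nodes with no children): B, E, G

Answer: 3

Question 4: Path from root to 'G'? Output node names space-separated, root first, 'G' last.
Answer: F A G

Derivation:
Walk down from root: F -> A -> G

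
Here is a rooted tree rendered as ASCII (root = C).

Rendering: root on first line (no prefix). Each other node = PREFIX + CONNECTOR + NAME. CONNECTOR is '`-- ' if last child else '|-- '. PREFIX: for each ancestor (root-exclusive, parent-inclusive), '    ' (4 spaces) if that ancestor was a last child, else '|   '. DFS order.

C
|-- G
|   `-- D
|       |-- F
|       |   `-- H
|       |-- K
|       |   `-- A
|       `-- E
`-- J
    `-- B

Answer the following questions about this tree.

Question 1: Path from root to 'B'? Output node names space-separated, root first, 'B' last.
Answer: C J B

Derivation:
Walk down from root: C -> J -> B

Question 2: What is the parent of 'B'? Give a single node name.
Answer: J

Derivation:
Scan adjacency: B appears as child of J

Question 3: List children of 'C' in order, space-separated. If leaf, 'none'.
Answer: G J

Derivation:
Node C's children (from adjacency): G, J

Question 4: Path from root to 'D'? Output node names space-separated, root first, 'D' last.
Answer: C G D

Derivation:
Walk down from root: C -> G -> D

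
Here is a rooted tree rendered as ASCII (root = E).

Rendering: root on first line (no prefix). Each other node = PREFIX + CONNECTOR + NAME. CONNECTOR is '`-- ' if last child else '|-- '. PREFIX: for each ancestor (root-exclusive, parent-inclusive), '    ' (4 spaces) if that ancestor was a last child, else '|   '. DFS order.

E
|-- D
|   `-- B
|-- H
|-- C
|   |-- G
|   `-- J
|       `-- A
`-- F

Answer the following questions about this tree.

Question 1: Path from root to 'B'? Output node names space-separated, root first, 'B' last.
Walk down from root: E -> D -> B

Answer: E D B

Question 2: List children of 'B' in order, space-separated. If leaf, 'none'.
Node B's children (from adjacency): (leaf)

Answer: none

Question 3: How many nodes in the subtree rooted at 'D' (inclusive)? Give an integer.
Answer: 2

Derivation:
Subtree rooted at D contains: B, D
Count = 2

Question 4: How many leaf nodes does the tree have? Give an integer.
Answer: 5

Derivation:
Leaves (nodes with no children): A, B, F, G, H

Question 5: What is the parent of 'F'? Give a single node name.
Scan adjacency: F appears as child of E

Answer: E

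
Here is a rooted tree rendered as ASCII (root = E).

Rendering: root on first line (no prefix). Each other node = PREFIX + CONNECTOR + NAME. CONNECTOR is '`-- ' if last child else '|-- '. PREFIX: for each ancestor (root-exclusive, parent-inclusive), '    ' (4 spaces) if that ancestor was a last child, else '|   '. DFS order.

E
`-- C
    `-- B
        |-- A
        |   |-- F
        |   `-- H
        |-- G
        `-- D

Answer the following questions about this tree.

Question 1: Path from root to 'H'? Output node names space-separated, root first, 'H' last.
Walk down from root: E -> C -> B -> A -> H

Answer: E C B A H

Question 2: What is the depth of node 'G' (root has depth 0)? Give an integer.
Path from root to G: E -> C -> B -> G
Depth = number of edges = 3

Answer: 3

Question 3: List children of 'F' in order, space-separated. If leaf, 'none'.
Node F's children (from adjacency): (leaf)

Answer: none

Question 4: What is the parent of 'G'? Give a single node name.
Scan adjacency: G appears as child of B

Answer: B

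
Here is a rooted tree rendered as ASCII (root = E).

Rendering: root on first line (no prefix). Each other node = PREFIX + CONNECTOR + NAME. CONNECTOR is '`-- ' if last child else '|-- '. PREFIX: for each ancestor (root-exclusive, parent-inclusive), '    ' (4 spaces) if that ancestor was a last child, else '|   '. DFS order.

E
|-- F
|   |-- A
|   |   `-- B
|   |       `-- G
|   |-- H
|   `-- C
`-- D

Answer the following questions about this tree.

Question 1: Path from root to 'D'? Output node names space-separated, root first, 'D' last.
Walk down from root: E -> D

Answer: E D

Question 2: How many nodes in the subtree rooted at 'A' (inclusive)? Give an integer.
Answer: 3

Derivation:
Subtree rooted at A contains: A, B, G
Count = 3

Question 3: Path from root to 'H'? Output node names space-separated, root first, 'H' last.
Walk down from root: E -> F -> H

Answer: E F H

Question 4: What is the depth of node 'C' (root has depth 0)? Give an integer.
Path from root to C: E -> F -> C
Depth = number of edges = 2

Answer: 2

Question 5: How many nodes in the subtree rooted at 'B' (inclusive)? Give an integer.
Answer: 2

Derivation:
Subtree rooted at B contains: B, G
Count = 2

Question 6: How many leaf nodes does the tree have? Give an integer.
Answer: 4

Derivation:
Leaves (nodes with no children): C, D, G, H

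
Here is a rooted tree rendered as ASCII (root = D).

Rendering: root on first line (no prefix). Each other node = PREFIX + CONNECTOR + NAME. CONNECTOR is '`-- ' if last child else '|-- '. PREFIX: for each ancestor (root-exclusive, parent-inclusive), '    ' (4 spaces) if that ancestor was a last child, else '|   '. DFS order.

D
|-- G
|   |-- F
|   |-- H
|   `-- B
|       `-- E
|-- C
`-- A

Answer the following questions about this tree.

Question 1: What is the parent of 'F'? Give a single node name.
Answer: G

Derivation:
Scan adjacency: F appears as child of G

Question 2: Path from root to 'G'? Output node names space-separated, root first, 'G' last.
Walk down from root: D -> G

Answer: D G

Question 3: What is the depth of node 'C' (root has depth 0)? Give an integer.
Answer: 1

Derivation:
Path from root to C: D -> C
Depth = number of edges = 1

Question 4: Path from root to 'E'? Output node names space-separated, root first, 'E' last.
Answer: D G B E

Derivation:
Walk down from root: D -> G -> B -> E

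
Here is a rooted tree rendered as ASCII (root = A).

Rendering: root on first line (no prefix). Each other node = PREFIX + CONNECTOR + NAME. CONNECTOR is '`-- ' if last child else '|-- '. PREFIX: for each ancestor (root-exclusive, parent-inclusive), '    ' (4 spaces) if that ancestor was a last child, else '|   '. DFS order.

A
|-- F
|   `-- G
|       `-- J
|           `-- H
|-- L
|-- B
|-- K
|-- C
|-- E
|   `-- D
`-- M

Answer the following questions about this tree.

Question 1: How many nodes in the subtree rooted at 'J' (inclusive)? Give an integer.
Answer: 2

Derivation:
Subtree rooted at J contains: H, J
Count = 2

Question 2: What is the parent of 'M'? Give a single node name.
Answer: A

Derivation:
Scan adjacency: M appears as child of A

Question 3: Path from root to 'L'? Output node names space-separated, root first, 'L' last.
Answer: A L

Derivation:
Walk down from root: A -> L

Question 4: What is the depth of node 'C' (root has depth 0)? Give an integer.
Path from root to C: A -> C
Depth = number of edges = 1

Answer: 1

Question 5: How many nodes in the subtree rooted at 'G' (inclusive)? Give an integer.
Answer: 3

Derivation:
Subtree rooted at G contains: G, H, J
Count = 3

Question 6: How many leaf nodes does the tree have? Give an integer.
Answer: 7

Derivation:
Leaves (nodes with no children): B, C, D, H, K, L, M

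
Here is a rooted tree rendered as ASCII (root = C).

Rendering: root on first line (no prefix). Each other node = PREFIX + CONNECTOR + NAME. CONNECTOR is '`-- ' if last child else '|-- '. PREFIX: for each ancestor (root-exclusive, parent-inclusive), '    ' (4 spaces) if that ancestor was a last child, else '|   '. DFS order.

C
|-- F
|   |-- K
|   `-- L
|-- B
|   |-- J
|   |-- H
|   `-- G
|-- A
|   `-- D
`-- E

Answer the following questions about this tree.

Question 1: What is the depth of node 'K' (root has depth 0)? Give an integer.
Answer: 2

Derivation:
Path from root to K: C -> F -> K
Depth = number of edges = 2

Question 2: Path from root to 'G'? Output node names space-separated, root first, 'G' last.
Walk down from root: C -> B -> G

Answer: C B G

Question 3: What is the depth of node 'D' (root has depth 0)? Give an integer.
Answer: 2

Derivation:
Path from root to D: C -> A -> D
Depth = number of edges = 2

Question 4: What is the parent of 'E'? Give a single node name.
Answer: C

Derivation:
Scan adjacency: E appears as child of C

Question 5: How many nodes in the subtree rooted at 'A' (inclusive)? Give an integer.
Subtree rooted at A contains: A, D
Count = 2

Answer: 2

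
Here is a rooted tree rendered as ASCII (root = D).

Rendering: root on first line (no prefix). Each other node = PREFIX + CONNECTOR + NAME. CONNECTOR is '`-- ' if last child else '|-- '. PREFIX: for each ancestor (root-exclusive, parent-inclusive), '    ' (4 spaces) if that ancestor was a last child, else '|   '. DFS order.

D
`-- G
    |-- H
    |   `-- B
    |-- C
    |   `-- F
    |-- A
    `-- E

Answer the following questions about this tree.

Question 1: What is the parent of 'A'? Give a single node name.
Scan adjacency: A appears as child of G

Answer: G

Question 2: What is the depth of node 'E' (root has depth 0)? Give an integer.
Path from root to E: D -> G -> E
Depth = number of edges = 2

Answer: 2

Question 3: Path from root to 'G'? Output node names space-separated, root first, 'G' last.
Answer: D G

Derivation:
Walk down from root: D -> G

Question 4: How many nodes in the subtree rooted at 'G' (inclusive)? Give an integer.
Subtree rooted at G contains: A, B, C, E, F, G, H
Count = 7

Answer: 7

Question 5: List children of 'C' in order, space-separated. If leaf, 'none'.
Answer: F

Derivation:
Node C's children (from adjacency): F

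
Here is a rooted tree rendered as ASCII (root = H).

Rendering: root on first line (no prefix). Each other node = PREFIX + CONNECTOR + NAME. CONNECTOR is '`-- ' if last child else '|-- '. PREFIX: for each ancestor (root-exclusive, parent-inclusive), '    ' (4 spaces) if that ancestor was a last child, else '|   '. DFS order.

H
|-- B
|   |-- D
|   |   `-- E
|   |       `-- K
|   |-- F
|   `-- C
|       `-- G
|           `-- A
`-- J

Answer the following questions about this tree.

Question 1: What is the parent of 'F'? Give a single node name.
Answer: B

Derivation:
Scan adjacency: F appears as child of B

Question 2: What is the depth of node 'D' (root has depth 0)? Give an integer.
Answer: 2

Derivation:
Path from root to D: H -> B -> D
Depth = number of edges = 2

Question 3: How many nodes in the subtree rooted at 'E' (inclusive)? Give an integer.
Answer: 2

Derivation:
Subtree rooted at E contains: E, K
Count = 2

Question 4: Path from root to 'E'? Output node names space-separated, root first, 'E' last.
Answer: H B D E

Derivation:
Walk down from root: H -> B -> D -> E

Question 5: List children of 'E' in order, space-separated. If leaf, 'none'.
Answer: K

Derivation:
Node E's children (from adjacency): K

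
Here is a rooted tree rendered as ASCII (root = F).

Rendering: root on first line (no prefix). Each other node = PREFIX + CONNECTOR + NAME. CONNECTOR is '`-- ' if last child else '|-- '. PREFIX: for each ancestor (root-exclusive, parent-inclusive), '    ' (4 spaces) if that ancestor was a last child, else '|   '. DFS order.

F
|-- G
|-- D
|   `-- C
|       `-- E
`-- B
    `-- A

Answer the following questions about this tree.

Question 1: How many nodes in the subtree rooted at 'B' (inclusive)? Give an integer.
Answer: 2

Derivation:
Subtree rooted at B contains: A, B
Count = 2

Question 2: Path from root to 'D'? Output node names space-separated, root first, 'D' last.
Walk down from root: F -> D

Answer: F D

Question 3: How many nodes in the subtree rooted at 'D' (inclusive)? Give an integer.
Answer: 3

Derivation:
Subtree rooted at D contains: C, D, E
Count = 3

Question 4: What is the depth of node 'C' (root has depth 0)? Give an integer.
Answer: 2

Derivation:
Path from root to C: F -> D -> C
Depth = number of edges = 2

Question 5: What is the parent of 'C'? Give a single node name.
Scan adjacency: C appears as child of D

Answer: D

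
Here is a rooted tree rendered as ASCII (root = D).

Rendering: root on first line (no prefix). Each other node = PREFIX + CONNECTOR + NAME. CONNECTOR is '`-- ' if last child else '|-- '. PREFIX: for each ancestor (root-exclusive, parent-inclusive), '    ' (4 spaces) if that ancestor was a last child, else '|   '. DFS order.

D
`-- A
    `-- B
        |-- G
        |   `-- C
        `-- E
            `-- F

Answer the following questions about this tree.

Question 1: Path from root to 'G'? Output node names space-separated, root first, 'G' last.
Walk down from root: D -> A -> B -> G

Answer: D A B G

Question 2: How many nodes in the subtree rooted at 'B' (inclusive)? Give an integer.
Subtree rooted at B contains: B, C, E, F, G
Count = 5

Answer: 5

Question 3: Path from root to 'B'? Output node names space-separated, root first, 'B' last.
Walk down from root: D -> A -> B

Answer: D A B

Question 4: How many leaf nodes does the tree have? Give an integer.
Leaves (nodes with no children): C, F

Answer: 2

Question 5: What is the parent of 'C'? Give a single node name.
Answer: G

Derivation:
Scan adjacency: C appears as child of G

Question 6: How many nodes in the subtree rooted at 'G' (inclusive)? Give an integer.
Answer: 2

Derivation:
Subtree rooted at G contains: C, G
Count = 2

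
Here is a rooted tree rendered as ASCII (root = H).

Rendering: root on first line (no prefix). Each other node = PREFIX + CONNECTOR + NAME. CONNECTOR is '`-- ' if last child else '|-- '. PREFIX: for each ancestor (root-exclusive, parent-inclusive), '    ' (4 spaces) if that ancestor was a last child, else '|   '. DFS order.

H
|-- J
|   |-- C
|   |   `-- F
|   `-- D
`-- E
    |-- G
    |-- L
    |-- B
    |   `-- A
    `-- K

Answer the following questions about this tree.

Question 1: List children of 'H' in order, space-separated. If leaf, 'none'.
Node H's children (from adjacency): J, E

Answer: J E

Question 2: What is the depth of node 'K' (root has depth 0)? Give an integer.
Answer: 2

Derivation:
Path from root to K: H -> E -> K
Depth = number of edges = 2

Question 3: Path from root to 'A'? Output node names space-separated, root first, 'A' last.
Walk down from root: H -> E -> B -> A

Answer: H E B A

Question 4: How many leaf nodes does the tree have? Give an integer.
Leaves (nodes with no children): A, D, F, G, K, L

Answer: 6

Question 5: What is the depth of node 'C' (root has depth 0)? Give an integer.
Answer: 2

Derivation:
Path from root to C: H -> J -> C
Depth = number of edges = 2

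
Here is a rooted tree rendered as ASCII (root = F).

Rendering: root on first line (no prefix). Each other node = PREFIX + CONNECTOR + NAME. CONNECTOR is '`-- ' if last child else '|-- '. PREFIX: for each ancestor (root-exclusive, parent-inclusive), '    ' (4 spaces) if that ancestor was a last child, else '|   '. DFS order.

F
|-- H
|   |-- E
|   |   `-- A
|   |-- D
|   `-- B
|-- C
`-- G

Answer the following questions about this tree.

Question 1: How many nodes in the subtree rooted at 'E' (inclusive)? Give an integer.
Subtree rooted at E contains: A, E
Count = 2

Answer: 2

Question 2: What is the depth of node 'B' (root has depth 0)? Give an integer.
Answer: 2

Derivation:
Path from root to B: F -> H -> B
Depth = number of edges = 2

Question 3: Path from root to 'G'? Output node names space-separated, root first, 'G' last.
Walk down from root: F -> G

Answer: F G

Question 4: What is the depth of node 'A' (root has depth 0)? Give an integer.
Answer: 3

Derivation:
Path from root to A: F -> H -> E -> A
Depth = number of edges = 3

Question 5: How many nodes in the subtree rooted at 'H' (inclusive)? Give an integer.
Subtree rooted at H contains: A, B, D, E, H
Count = 5

Answer: 5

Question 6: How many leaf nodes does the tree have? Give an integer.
Answer: 5

Derivation:
Leaves (nodes with no children): A, B, C, D, G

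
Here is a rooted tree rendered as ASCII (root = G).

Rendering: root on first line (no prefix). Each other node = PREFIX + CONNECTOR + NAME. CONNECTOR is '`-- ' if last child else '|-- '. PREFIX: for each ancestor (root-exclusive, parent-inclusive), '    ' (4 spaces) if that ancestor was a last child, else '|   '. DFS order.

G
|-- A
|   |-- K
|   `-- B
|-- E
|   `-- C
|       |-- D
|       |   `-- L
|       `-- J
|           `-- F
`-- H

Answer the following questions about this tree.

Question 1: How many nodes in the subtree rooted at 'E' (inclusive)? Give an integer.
Subtree rooted at E contains: C, D, E, F, J, L
Count = 6

Answer: 6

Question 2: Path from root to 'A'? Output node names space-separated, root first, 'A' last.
Answer: G A

Derivation:
Walk down from root: G -> A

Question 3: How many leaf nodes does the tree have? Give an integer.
Answer: 5

Derivation:
Leaves (nodes with no children): B, F, H, K, L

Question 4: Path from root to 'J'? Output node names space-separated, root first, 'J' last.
Answer: G E C J

Derivation:
Walk down from root: G -> E -> C -> J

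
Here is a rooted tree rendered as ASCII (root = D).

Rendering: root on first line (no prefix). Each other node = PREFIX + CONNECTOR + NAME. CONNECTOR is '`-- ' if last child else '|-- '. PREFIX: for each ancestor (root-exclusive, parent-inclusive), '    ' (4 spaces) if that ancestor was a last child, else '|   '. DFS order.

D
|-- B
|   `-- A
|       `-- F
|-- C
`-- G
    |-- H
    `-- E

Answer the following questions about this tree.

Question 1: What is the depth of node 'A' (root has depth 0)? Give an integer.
Path from root to A: D -> B -> A
Depth = number of edges = 2

Answer: 2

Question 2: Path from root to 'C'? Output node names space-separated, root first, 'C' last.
Walk down from root: D -> C

Answer: D C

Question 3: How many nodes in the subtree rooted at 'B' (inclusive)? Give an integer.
Answer: 3

Derivation:
Subtree rooted at B contains: A, B, F
Count = 3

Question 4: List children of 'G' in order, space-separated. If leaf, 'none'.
Answer: H E

Derivation:
Node G's children (from adjacency): H, E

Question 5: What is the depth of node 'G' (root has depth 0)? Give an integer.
Answer: 1

Derivation:
Path from root to G: D -> G
Depth = number of edges = 1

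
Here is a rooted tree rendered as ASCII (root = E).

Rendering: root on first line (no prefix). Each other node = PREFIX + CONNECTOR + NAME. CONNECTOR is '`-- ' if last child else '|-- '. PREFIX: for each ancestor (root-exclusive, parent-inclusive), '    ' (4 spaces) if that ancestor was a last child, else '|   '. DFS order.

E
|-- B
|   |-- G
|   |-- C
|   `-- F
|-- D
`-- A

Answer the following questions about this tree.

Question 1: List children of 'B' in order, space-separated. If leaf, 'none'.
Answer: G C F

Derivation:
Node B's children (from adjacency): G, C, F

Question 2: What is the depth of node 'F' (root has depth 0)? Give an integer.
Answer: 2

Derivation:
Path from root to F: E -> B -> F
Depth = number of edges = 2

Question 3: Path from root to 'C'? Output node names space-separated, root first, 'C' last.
Answer: E B C

Derivation:
Walk down from root: E -> B -> C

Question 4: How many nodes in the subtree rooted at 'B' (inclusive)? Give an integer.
Subtree rooted at B contains: B, C, F, G
Count = 4

Answer: 4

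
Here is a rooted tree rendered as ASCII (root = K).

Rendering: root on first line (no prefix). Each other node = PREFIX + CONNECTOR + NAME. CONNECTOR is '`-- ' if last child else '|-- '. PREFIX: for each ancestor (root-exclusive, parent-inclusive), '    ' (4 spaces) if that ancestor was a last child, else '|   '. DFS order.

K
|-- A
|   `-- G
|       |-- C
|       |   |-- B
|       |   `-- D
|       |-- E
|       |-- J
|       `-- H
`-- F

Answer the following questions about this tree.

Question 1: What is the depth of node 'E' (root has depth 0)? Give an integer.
Answer: 3

Derivation:
Path from root to E: K -> A -> G -> E
Depth = number of edges = 3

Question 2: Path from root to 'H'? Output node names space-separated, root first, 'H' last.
Answer: K A G H

Derivation:
Walk down from root: K -> A -> G -> H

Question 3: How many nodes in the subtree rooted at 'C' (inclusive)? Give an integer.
Answer: 3

Derivation:
Subtree rooted at C contains: B, C, D
Count = 3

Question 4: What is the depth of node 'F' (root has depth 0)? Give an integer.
Answer: 1

Derivation:
Path from root to F: K -> F
Depth = number of edges = 1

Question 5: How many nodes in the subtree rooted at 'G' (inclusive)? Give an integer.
Answer: 7

Derivation:
Subtree rooted at G contains: B, C, D, E, G, H, J
Count = 7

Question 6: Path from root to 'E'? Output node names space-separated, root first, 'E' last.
Walk down from root: K -> A -> G -> E

Answer: K A G E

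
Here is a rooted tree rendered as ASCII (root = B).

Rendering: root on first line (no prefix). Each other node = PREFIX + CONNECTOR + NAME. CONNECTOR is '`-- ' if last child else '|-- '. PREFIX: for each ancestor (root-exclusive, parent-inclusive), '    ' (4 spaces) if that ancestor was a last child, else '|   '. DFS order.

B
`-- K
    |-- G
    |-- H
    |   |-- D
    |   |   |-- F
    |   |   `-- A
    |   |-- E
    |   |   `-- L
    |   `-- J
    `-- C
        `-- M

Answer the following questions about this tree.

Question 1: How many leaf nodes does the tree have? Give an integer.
Answer: 6

Derivation:
Leaves (nodes with no children): A, F, G, J, L, M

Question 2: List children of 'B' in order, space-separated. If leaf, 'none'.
Answer: K

Derivation:
Node B's children (from adjacency): K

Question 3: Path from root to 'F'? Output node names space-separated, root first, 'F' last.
Answer: B K H D F

Derivation:
Walk down from root: B -> K -> H -> D -> F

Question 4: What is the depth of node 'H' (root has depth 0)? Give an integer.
Path from root to H: B -> K -> H
Depth = number of edges = 2

Answer: 2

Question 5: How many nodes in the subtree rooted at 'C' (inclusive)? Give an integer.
Answer: 2

Derivation:
Subtree rooted at C contains: C, M
Count = 2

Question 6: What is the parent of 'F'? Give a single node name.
Answer: D

Derivation:
Scan adjacency: F appears as child of D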